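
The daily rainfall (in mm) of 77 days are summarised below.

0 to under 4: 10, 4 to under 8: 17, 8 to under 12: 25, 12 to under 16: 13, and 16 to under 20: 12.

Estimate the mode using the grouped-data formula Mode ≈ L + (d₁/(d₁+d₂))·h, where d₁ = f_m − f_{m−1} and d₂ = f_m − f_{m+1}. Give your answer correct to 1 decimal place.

9.6

Modal class: 8 to under 12 (highest frequency 25).
d₁ = 25 − 17 = 8, d₂ = 25 − 13 = 12
Mode ≈ 8 + (8/(8+12)) × 4 = 8 + 1.6000 = 9.6000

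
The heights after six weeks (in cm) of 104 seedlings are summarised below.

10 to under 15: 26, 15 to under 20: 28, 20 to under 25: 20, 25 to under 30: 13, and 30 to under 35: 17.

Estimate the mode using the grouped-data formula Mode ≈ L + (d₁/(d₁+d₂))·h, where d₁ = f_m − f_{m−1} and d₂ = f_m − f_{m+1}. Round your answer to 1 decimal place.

16.0

Modal class: 15 to under 20 (highest frequency 28).
d₁ = 28 − 26 = 2, d₂ = 28 − 20 = 8
Mode ≈ 15 + (2/(2+8)) × 5 = 15 + 1.0000 = 16.0000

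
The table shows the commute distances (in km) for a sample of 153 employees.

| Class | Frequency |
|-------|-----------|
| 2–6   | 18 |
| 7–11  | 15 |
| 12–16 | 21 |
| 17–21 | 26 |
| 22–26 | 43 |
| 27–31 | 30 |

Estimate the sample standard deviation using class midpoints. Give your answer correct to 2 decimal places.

Midpoints: 4, 9, 14, 19, 24, 29
n = 153, Σfm = 2897, mean = 18.9346
Σfm² = 65003
Σf(m − x̄)² = Σfm² − (Σfm)²/n = 65003 − 2897²/153 = 10149.3464
Sample variance = 10149.3464 / 152 = 66.7720
Standard deviation = √66.7720 = 8.1714

8.17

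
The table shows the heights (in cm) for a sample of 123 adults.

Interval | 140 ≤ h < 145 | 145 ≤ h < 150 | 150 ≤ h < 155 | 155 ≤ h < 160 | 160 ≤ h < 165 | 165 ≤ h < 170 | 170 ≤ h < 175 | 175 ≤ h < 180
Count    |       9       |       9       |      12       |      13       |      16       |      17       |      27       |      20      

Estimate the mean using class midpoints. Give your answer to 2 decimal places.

163.76

Midpoints: 142.5, 147.5, 152.5, 157.5, 162.5, 167.5, 172.5, 177.5
Σfm = 9×142.5 + 9×147.5 + 12×152.5 + 13×157.5 + 16×162.5 + 17×167.5 + 27×172.5 + 20×177.5 = 20142.5
n = Σf = 123
Mean = 20142.5 / 123 = 163.7602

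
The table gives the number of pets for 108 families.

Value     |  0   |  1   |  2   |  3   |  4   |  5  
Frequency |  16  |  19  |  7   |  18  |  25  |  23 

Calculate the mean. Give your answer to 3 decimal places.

2.796

Values: 0, 1, 2, 3, 4, 5
Σfx = 16×0 + 19×1 + 7×2 + 18×3 + 25×4 + 23×5 = 302
n = Σf = 108
Mean = 302 / 108 = 2.7963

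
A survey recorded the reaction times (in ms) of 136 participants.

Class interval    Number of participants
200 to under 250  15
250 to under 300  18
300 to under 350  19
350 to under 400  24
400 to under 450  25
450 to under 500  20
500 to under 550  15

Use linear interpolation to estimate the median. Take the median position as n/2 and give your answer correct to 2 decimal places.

383.33

Cumulative frequencies: 15, 33, 52, 76, 101, 121, 136
n = 136; position = n/2 = 68.
This falls in the class 350 to under 400: L = 350, F = 52, f = 24, h = 50.
Median ≈ 350 + ((68 − 52) / 24) × 50 = 383.3333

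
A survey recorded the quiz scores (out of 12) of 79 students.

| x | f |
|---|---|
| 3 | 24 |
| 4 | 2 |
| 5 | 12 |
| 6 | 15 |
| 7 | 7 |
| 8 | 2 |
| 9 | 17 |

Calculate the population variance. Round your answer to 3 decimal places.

Values: 3, 4, 5, 6, 7, 8, 9
n = 79, Σfx = 448, mean = 5.6709
Σfx² = 2936
Σf(x − x̄)² = Σfx² − (Σfx)²/n = 2936 − 448²/79 = 395.4430
Population variance = 395.4430 / 79 = 5.0056

5.006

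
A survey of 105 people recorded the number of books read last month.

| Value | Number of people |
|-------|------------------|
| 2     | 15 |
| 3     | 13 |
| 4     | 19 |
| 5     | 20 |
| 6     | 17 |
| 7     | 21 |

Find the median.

Cumulative frequencies: 15, 28, 47, 67, 84, 105
n = 105, so the median is the value in position (n+1)/2 = 53.
Position 53 falls at value 5.

5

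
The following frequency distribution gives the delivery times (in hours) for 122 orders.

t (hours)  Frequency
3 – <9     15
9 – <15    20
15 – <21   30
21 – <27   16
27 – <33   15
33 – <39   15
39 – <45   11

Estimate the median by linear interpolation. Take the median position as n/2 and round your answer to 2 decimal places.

20.20

Cumulative frequencies: 15, 35, 65, 81, 96, 111, 122
n = 122; position = n/2 = 61.
This falls in the class 15 – <21: L = 15, F = 35, f = 30, h = 6.
Median ≈ 15 + ((61 − 35) / 30) × 6 = 20.2000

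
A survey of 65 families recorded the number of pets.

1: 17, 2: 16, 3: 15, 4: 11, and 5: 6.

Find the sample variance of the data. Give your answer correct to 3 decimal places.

Values: 1, 2, 3, 4, 5
n = 65, Σfx = 168, mean = 2.5846
Σfx² = 542
Σf(x − x̄)² = Σfx² − (Σfx)²/n = 542 − 168²/65 = 107.7846
Sample variance = 107.7846 / 64 = 1.6841

1.684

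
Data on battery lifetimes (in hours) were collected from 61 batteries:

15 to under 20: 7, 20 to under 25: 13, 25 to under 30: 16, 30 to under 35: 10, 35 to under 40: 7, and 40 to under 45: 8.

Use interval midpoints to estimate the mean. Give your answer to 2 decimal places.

Midpoints: 17.5, 22.5, 27.5, 32.5, 37.5, 42.5
Σfm = 7×17.5 + 13×22.5 + 16×27.5 + 10×32.5 + 7×37.5 + 8×42.5 = 1782.5
n = Σf = 61
Mean = 1782.5 / 61 = 29.2213

29.22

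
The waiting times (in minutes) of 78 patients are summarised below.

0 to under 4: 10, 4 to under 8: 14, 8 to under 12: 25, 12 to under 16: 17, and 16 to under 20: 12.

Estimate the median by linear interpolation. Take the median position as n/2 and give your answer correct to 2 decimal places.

10.40

Cumulative frequencies: 10, 24, 49, 66, 78
n = 78; position = n/2 = 39.
This falls in the class 8 to under 12: L = 8, F = 24, f = 25, h = 4.
Median ≈ 8 + ((39 − 24) / 25) × 4 = 10.4000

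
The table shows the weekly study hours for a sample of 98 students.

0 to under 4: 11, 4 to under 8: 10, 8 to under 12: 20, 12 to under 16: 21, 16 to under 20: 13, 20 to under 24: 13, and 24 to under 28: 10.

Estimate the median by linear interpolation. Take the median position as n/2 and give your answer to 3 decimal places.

Cumulative frequencies: 11, 21, 41, 62, 75, 88, 98
n = 98; position = n/2 = 49.
This falls in the class 12 to under 16: L = 12, F = 41, f = 21, h = 4.
Median ≈ 12 + ((49 − 41) / 21) × 4 = 13.5238

13.524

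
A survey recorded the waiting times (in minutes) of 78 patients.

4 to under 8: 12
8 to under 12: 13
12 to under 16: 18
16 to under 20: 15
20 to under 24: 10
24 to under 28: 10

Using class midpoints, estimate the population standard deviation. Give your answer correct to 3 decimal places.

Midpoints: 6, 10, 14, 18, 22, 26
n = 78, Σfm = 1204, mean = 15.4359
Σfm² = 21720
Σf(m − x̄)² = Σfm² − (Σfm)²/n = 21720 − 1204²/78 = 3135.1795
Population variance = 3135.1795 / 78 = 40.1946
Standard deviation = √40.1946 = 6.3399

6.340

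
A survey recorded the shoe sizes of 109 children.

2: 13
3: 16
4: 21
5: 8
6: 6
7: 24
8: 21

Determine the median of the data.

Cumulative frequencies: 13, 29, 50, 58, 64, 88, 109
n = 109, so the median is the value in position (n+1)/2 = 55.
Position 55 falls at value 5.

5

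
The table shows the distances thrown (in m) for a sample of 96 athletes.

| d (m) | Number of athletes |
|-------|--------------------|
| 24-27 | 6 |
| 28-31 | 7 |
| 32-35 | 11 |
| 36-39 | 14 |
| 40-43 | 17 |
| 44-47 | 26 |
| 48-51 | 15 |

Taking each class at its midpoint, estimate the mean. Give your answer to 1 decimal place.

40.5

Midpoints: 25.5, 29.5, 33.5, 37.5, 41.5, 45.5, 49.5
Σfm = 6×25.5 + 7×29.5 + 11×33.5 + 14×37.5 + 17×41.5 + 26×45.5 + 15×49.5 = 3884
n = Σf = 96
Mean = 3884 / 96 = 40.4583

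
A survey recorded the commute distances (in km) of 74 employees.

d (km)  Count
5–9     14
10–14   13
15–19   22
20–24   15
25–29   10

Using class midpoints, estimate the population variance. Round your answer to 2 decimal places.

41.73

Midpoints: 7, 12, 17, 22, 27
n = 74, Σfm = 1228, mean = 16.5946
Σfm² = 23466
Σf(m − x̄)² = Σfm² − (Σfm)²/n = 23466 − 1228²/74 = 3087.8378
Population variance = 3087.8378 / 74 = 41.7275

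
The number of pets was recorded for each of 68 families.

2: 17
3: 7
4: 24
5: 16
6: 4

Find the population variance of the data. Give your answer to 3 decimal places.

Values: 2, 3, 4, 5, 6
n = 68, Σfx = 255, mean = 3.7500
Σfx² = 1059
Σf(x − x̄)² = Σfx² − (Σfx)²/n = 1059 − 255²/68 = 102.7500
Population variance = 102.7500 / 68 = 1.5110

1.511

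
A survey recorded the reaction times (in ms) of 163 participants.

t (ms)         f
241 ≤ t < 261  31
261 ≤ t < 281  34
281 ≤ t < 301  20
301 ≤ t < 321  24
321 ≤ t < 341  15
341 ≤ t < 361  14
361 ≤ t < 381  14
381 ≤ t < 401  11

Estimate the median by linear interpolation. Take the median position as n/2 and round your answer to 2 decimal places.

Cumulative frequencies: 31, 65, 85, 109, 124, 138, 152, 163
n = 163; position = n/2 = 81.5.
This falls in the class 281 ≤ t < 301: L = 281, F = 65, f = 20, h = 20.
Median ≈ 281 + ((81.5 − 65) / 20) × 20 = 297.5000

297.50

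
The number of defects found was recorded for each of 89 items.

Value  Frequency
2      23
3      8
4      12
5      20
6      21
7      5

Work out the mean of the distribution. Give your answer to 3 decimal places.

4.258

Values: 2, 3, 4, 5, 6, 7
Σfx = 23×2 + 8×3 + 12×4 + 20×5 + 21×6 + 5×7 = 379
n = Σf = 89
Mean = 379 / 89 = 4.2584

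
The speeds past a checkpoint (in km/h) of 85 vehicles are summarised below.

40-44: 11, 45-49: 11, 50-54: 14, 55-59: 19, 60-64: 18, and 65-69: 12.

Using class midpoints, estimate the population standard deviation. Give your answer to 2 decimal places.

Midpoints: 42, 47, 52, 57, 62, 67
n = 85, Σfm = 4710, mean = 55.4118
Σfm² = 266350
Σf(m − x̄)² = Σfm² − (Σfm)²/n = 266350 − 4710²/85 = 5360.5882
Population variance = 5360.5882 / 85 = 63.0657
Standard deviation = √63.0657 = 7.9414

7.94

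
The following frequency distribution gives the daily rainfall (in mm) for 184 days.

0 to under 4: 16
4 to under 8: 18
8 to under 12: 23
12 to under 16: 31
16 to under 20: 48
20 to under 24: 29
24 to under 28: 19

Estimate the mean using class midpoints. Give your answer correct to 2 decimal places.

15.22

Midpoints: 2, 6, 10, 14, 18, 22, 26
Σfm = 16×2 + 18×6 + 23×10 + 31×14 + 48×18 + 29×22 + 19×26 = 2800
n = Σf = 184
Mean = 2800 / 184 = 15.2174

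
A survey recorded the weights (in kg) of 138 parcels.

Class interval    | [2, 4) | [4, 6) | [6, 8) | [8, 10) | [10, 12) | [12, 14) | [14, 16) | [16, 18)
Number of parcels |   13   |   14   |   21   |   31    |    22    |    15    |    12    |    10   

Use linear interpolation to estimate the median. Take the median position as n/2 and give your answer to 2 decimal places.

9.35

Cumulative frequencies: 13, 27, 48, 79, 101, 116, 128, 138
n = 138; position = n/2 = 69.
This falls in the class [8, 10): L = 8, F = 48, f = 31, h = 2.
Median ≈ 8 + ((69 − 48) / 31) × 2 = 9.3548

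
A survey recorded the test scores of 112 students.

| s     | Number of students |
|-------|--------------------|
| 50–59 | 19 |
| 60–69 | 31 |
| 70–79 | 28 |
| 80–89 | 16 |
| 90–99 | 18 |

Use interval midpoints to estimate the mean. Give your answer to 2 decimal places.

72.98

Midpoints: 54.5, 64.5, 74.5, 84.5, 94.5
Σfm = 19×54.5 + 31×64.5 + 28×74.5 + 16×84.5 + 18×94.5 = 8174
n = Σf = 112
Mean = 8174 / 112 = 72.9821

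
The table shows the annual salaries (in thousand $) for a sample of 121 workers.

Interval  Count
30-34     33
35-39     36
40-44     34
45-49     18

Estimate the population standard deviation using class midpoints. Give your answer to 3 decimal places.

Midpoints: 32, 37, 42, 47
n = 121, Σfm = 4662, mean = 38.5289
Σfm² = 182814
Σf(m − x̄)² = Σfm² − (Σfm)²/n = 182814 − 4662²/121 = 3192.1488
Population variance = 3192.1488 / 121 = 26.3814
Standard deviation = √26.3814 = 5.1363

5.136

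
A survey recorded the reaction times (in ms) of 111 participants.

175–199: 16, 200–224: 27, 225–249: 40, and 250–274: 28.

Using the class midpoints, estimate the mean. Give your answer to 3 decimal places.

230.018

Midpoints: 187, 212, 237, 262
Σfm = 16×187 + 27×212 + 40×237 + 28×262 = 25532
n = Σf = 111
Mean = 25532 / 111 = 230.0180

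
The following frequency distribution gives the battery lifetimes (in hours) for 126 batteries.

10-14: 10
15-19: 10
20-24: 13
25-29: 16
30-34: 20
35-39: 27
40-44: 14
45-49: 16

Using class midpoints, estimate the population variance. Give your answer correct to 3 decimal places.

108.007

Midpoints: 12, 17, 22, 27, 32, 37, 42, 47
n = 126, Σfm = 3987, mean = 31.6429
Σfm² = 139769
Σf(m − x̄)² = Σfm² − (Σfm)²/n = 139769 − 3987²/126 = 13608.9286
Population variance = 13608.9286 / 126 = 108.0074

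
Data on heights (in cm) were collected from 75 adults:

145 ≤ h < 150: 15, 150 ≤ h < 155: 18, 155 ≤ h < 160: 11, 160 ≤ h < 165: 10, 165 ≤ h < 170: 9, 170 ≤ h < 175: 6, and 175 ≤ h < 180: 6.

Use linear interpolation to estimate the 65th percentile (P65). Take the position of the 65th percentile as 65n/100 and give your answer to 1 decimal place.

162.4

Cumulative frequencies: 15, 33, 44, 54, 63, 69, 75
n = 75; position = 65n/100 = 48.75.
This falls in the class 160 ≤ h < 165: L = 160, F = 44, f = 10, h = 5.
65th percentile ≈ 160 + ((48.75 − 44) / 10) × 5 = 162.3750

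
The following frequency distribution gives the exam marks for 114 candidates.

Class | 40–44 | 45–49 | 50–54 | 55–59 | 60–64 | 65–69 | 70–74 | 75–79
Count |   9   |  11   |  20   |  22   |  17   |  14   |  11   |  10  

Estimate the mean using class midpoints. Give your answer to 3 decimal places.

Midpoints: 42, 47, 52, 57, 62, 67, 72, 77
Σfm = 9×42 + 11×47 + 20×52 + 22×57 + 17×62 + 14×67 + 11×72 + 10×77 = 6743
n = Σf = 114
Mean = 6743 / 114 = 59.1491

59.149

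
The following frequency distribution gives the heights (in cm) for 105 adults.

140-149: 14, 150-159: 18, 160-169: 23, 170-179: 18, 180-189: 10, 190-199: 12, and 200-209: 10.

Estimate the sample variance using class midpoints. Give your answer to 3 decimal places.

342.271

Midpoints: 144.5, 154.5, 164.5, 174.5, 184.5, 194.5, 204.5
n = 105, Σfm = 17952.5, mean = 170.9762
Σfm² = 3105046.25
Σf(m − x̄)² = Σfm² − (Σfm)²/n = 3105046.25 − 17952.5²/105 = 35596.1905
Sample variance = 35596.1905 / 104 = 342.2711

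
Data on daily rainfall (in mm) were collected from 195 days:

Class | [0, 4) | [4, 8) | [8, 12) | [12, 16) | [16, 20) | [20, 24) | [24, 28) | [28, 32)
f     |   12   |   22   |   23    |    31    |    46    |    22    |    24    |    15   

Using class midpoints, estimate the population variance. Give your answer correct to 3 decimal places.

60.421

Midpoints: 2, 6, 10, 14, 18, 22, 26, 30
n = 195, Σfm = 3206, mean = 16.4410
Σfm² = 64492
Σf(m − x̄)² = Σfm² − (Σfm)²/n = 64492 − 3206²/195 = 11782.0718
Population variance = 11782.0718 / 195 = 60.4209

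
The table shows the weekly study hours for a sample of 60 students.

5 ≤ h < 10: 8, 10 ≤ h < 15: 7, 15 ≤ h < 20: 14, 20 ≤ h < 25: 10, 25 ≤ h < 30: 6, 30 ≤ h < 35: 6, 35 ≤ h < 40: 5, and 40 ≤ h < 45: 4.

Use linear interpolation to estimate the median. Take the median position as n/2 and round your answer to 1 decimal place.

Cumulative frequencies: 8, 15, 29, 39, 45, 51, 56, 60
n = 60; position = n/2 = 30.
This falls in the class 20 ≤ h < 25: L = 20, F = 29, f = 10, h = 5.
Median ≈ 20 + ((30 − 29) / 10) × 5 = 20.5000

20.5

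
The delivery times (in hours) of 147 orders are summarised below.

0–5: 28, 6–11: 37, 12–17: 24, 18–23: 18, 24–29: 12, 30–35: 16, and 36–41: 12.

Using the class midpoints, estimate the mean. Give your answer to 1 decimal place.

16.3

Midpoints: 2.5, 8.5, 14.5, 20.5, 26.5, 32.5, 38.5
Σfm = 28×2.5 + 37×8.5 + 24×14.5 + 18×20.5 + 12×26.5 + 16×32.5 + 12×38.5 = 2401.5
n = Σf = 147
Mean = 2401.5 / 147 = 16.3367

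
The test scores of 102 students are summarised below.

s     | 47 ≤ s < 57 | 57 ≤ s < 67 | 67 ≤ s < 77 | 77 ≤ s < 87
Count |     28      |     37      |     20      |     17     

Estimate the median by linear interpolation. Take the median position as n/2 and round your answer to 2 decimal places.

63.22

Cumulative frequencies: 28, 65, 85, 102
n = 102; position = n/2 = 51.
This falls in the class 57 ≤ s < 67: L = 57, F = 28, f = 37, h = 10.
Median ≈ 57 + ((51 − 28) / 37) × 10 = 63.2162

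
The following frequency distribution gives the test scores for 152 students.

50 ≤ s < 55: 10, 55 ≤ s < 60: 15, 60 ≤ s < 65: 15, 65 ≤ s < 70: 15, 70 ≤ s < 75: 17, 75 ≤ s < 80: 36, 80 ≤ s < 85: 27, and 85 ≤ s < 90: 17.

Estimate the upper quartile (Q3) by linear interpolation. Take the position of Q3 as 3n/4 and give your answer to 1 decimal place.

81.1

Cumulative frequencies: 10, 25, 40, 55, 72, 108, 135, 152
n = 152; position = 3n/4 = 114.
This falls in the class 80 ≤ s < 85: L = 80, F = 108, f = 27, h = 5.
Upper quartile ≈ 80 + ((114 − 108) / 27) × 5 = 81.1111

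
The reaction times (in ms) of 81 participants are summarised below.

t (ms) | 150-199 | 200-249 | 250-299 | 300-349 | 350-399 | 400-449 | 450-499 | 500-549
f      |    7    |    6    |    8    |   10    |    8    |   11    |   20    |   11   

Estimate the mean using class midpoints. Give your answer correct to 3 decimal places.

Midpoints: 174.5, 224.5, 274.5, 324.5, 374.5, 424.5, 474.5, 524.5
Σfm = 7×174.5 + 6×224.5 + 8×274.5 + 10×324.5 + 8×374.5 + 11×424.5 + 20×474.5 + 11×524.5 = 30934.5
n = Σf = 81
Mean = 30934.5 / 81 = 381.9074

381.907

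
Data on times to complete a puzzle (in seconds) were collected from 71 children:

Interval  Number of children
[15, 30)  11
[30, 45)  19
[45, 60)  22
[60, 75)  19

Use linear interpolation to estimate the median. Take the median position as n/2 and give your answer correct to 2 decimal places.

Cumulative frequencies: 11, 30, 52, 71
n = 71; position = n/2 = 35.5.
This falls in the class [45, 60): L = 45, F = 30, f = 22, h = 15.
Median ≈ 45 + ((35.5 − 30) / 22) × 15 = 48.7500

48.75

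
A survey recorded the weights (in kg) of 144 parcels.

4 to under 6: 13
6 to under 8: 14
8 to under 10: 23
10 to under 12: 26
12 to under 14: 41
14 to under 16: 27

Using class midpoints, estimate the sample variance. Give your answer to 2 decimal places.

Midpoints: 5, 7, 9, 11, 13, 15
n = 144, Σfm = 1594, mean = 11.0694
Σfm² = 19024
Σf(m − x̄)² = Σfm² − (Σfm)²/n = 19024 − 1594²/144 = 1379.3056
Sample variance = 1379.3056 / 143 = 9.6455

9.65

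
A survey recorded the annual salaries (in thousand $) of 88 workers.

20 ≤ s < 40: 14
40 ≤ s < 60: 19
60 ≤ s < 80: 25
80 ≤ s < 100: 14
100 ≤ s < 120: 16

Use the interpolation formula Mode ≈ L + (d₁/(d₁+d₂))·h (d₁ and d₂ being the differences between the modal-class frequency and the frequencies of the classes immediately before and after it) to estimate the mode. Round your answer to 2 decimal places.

Modal class: 60 ≤ s < 80 (highest frequency 25).
d₁ = 25 − 19 = 6, d₂ = 25 − 14 = 11
Mode ≈ 60 + (6/(6+11)) × 20 = 60 + 7.0588 = 67.0588

67.06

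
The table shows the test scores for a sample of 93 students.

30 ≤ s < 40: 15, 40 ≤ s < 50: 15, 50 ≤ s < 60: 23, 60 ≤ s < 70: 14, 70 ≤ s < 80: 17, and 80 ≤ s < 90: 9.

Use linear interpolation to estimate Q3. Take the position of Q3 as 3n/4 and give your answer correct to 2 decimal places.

Cumulative frequencies: 15, 30, 53, 67, 84, 93
n = 93; position = 3n/4 = 69.75.
This falls in the class 70 ≤ s < 80: L = 70, F = 67, f = 17, h = 10.
Upper quartile ≈ 70 + ((69.75 − 67) / 17) × 10 = 71.6176

71.62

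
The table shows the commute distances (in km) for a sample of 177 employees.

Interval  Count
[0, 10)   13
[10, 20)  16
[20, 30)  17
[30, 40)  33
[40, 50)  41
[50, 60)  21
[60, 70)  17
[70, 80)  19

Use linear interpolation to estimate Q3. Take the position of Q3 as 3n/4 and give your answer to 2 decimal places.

Cumulative frequencies: 13, 29, 46, 79, 120, 141, 158, 177
n = 177; position = 3n/4 = 132.75.
This falls in the class [50, 60): L = 50, F = 120, f = 21, h = 10.
Upper quartile ≈ 50 + ((132.75 − 120) / 21) × 10 = 56.0714

56.07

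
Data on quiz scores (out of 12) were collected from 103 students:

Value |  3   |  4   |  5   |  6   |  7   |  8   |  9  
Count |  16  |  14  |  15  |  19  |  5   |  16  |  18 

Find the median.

6

Cumulative frequencies: 16, 30, 45, 64, 69, 85, 103
n = 103, so the median is the value in position (n+1)/2 = 52.
Position 52 falls at value 6.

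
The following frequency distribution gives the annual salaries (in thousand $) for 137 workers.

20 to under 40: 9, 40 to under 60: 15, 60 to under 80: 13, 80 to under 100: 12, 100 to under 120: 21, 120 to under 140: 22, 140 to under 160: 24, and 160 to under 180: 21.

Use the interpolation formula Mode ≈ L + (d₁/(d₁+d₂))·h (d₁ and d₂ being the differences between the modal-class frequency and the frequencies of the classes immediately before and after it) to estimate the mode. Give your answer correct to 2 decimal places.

148.00

Modal class: 140 to under 160 (highest frequency 24).
d₁ = 24 − 22 = 2, d₂ = 24 − 21 = 3
Mode ≈ 140 + (2/(2+3)) × 20 = 140 + 8.0000 = 148.0000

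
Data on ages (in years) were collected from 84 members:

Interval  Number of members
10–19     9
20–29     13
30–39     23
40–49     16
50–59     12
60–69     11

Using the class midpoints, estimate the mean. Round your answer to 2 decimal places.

Midpoints: 14.5, 24.5, 34.5, 44.5, 54.5, 64.5
Σfm = 9×14.5 + 13×24.5 + 23×34.5 + 16×44.5 + 12×54.5 + 11×64.5 = 3318
n = Σf = 84
Mean = 3318 / 84 = 39.5000

39.50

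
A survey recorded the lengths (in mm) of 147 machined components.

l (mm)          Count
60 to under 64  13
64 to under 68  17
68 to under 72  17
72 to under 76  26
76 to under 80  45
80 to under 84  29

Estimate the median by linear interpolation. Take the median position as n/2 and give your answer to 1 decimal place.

76.0

Cumulative frequencies: 13, 30, 47, 73, 118, 147
n = 147; position = n/2 = 73.5.
This falls in the class 76 to under 80: L = 76, F = 73, f = 45, h = 4.
Median ≈ 76 + ((73.5 − 73) / 45) × 4 = 76.0444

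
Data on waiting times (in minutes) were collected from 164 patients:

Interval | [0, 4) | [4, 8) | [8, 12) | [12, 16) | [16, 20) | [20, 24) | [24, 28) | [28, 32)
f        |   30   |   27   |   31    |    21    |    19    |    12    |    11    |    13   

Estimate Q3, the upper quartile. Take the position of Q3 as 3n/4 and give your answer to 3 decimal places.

Cumulative frequencies: 30, 57, 88, 109, 128, 140, 151, 164
n = 164; position = 3n/4 = 123.
This falls in the class [16, 20): L = 16, F = 109, f = 19, h = 4.
Upper quartile ≈ 16 + ((123 − 109) / 19) × 4 = 18.9474

18.947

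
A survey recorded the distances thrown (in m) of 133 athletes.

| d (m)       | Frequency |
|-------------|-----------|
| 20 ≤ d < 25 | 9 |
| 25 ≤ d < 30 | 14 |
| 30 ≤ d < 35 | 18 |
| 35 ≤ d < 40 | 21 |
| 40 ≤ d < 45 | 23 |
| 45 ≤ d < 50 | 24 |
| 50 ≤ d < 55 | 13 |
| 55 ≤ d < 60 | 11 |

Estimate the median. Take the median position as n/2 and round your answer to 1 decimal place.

Cumulative frequencies: 9, 23, 41, 62, 85, 109, 122, 133
n = 133; position = n/2 = 66.5.
This falls in the class 40 ≤ d < 45: L = 40, F = 62, f = 23, h = 5.
Median ≈ 40 + ((66.5 − 62) / 23) × 5 = 40.9783

41.0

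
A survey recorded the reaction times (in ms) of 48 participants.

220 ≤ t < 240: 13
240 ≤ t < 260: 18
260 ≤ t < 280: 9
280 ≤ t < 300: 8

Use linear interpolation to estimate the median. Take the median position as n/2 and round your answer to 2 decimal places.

Cumulative frequencies: 13, 31, 40, 48
n = 48; position = n/2 = 24.
This falls in the class 240 ≤ t < 260: L = 240, F = 13, f = 18, h = 20.
Median ≈ 240 + ((24 − 13) / 18) × 20 = 252.2222

252.22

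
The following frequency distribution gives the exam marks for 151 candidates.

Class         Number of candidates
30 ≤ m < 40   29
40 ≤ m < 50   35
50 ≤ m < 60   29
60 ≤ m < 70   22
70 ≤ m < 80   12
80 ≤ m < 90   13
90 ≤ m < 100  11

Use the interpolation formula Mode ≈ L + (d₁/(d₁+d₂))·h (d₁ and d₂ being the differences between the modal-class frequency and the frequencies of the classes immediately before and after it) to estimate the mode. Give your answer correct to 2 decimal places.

45.00

Modal class: 40 ≤ m < 50 (highest frequency 35).
d₁ = 35 − 29 = 6, d₂ = 35 − 29 = 6
Mode ≈ 40 + (6/(6+6)) × 10 = 40 + 5.0000 = 45.0000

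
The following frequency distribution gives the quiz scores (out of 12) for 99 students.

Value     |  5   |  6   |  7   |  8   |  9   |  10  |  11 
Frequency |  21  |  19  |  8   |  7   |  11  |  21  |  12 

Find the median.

Cumulative frequencies: 21, 40, 48, 55, 66, 87, 99
n = 99, so the median is the value in position (n+1)/2 = 50.
Position 50 falls at value 8.

8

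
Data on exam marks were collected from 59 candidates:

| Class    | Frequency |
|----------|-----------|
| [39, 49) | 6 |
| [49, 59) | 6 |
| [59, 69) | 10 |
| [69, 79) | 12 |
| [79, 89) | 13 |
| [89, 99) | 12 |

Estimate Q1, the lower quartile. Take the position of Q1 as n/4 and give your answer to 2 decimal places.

61.75

Cumulative frequencies: 6, 12, 22, 34, 47, 59
n = 59; position = n/4 = 14.75.
This falls in the class [59, 69): L = 59, F = 12, f = 10, h = 10.
Lower quartile ≈ 59 + ((14.75 − 12) / 10) × 10 = 61.7500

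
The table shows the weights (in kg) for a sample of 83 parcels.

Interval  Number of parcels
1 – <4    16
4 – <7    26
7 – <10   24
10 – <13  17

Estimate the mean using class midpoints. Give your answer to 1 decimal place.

7.0

Midpoints: 2.5, 5.5, 8.5, 11.5
Σfm = 16×2.5 + 26×5.5 + 24×8.5 + 17×11.5 = 582.5
n = Σf = 83
Mean = 582.5 / 83 = 7.0181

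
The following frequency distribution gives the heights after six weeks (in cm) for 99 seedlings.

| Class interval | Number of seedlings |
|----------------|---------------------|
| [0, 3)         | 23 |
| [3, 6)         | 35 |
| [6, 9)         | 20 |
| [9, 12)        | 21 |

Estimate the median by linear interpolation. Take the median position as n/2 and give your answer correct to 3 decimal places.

5.271

Cumulative frequencies: 23, 58, 78, 99
n = 99; position = n/2 = 49.5.
This falls in the class [3, 6): L = 3, F = 23, f = 35, h = 3.
Median ≈ 3 + ((49.5 − 23) / 35) × 3 = 5.2714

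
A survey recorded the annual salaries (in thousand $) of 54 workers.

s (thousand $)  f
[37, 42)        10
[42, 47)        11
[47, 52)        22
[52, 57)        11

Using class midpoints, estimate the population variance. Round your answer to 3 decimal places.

25.274

Midpoints: 39.5, 44.5, 49.5, 54.5
n = 54, Σfm = 2573, mean = 47.6481
Σfm² = 123963.5
Σf(m − x̄)² = Σfm² − (Σfm)²/n = 123963.5 − 2573²/54 = 1364.8148
Population variance = 1364.8148 / 54 = 25.2743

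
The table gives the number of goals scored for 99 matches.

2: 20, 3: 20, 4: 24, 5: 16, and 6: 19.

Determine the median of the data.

4

Cumulative frequencies: 20, 40, 64, 80, 99
n = 99, so the median is the value in position (n+1)/2 = 50.
Position 50 falls at value 4.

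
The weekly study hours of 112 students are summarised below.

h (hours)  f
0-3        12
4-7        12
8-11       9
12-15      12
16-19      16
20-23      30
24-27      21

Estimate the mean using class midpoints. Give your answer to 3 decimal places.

Midpoints: 1.5, 5.5, 9.5, 13.5, 17.5, 21.5, 25.5
Σfm = 12×1.5 + 12×5.5 + 9×9.5 + 12×13.5 + 16×17.5 + 30×21.5 + 21×25.5 = 1792
n = Σf = 112
Mean = 1792 / 112 = 16.0000

16.000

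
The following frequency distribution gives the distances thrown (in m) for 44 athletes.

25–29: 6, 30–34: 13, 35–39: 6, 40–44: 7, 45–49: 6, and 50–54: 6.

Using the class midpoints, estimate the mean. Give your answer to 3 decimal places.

38.364

Midpoints: 27, 32, 37, 42, 47, 52
Σfm = 6×27 + 13×32 + 6×37 + 7×42 + 6×47 + 6×52 = 1688
n = Σf = 44
Mean = 1688 / 44 = 38.3636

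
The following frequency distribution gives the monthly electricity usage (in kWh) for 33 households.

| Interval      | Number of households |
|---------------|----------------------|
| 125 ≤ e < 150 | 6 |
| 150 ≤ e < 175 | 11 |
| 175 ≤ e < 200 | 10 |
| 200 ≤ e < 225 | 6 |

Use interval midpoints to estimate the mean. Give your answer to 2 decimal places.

Midpoints: 137.5, 162.5, 187.5, 212.5
Σfm = 6×137.5 + 11×162.5 + 10×187.5 + 6×212.5 = 5762.5
n = Σf = 33
Mean = 5762.5 / 33 = 174.6212

174.62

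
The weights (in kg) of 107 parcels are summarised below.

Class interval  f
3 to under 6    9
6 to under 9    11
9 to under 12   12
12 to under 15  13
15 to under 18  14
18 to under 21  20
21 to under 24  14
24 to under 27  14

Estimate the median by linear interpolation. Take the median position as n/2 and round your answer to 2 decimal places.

Cumulative frequencies: 9, 20, 32, 45, 59, 79, 93, 107
n = 107; position = n/2 = 53.5.
This falls in the class 15 to under 18: L = 15, F = 45, f = 14, h = 3.
Median ≈ 15 + ((53.5 − 45) / 14) × 3 = 16.8214

16.82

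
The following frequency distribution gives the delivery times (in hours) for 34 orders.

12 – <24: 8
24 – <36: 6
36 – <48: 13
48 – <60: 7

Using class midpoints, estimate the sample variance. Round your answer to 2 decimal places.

Midpoints: 18, 30, 42, 54
n = 34, Σfm = 1248, mean = 36.7059
Σfm² = 51336
Σf(m − x̄)² = Σfm² − (Σfm)²/n = 51336 − 1248²/34 = 5527.0588
Sample variance = 5527.0588 / 33 = 167.4866

167.49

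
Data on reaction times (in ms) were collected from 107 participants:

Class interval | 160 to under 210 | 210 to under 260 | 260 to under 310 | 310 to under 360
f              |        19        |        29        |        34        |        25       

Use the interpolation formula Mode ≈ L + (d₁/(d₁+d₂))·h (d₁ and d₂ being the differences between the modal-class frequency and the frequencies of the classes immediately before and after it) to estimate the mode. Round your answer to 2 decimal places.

Modal class: 260 to under 310 (highest frequency 34).
d₁ = 34 − 29 = 5, d₂ = 34 − 25 = 9
Mode ≈ 260 + (5/(5+9)) × 50 = 260 + 17.8571 = 277.8571

277.86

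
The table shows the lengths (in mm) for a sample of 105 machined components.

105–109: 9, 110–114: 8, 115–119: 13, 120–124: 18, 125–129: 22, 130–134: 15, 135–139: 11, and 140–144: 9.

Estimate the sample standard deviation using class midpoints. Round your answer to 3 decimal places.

Midpoints: 107, 112, 117, 122, 127, 132, 137, 142
n = 105, Σfm = 13135, mean = 125.0952
Σfm² = 1653395
Σf(m − x̄)² = Σfm² − (Σfm)²/n = 1653395 − 13135²/105 = 10269.0476
Sample variance = 10269.0476 / 104 = 98.7408
Standard deviation = √98.7408 = 9.9368

9.937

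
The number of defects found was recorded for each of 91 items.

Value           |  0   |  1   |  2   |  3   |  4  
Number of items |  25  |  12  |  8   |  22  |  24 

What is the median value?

3

Cumulative frequencies: 25, 37, 45, 67, 91
n = 91, so the median is the value in position (n+1)/2 = 46.
Position 46 falls at value 3.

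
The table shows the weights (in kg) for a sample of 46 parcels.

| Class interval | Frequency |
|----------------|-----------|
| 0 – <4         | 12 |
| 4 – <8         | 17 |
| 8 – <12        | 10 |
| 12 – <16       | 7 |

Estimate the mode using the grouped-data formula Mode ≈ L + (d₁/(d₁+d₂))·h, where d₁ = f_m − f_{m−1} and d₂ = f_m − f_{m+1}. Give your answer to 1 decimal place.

5.7

Modal class: 4 – <8 (highest frequency 17).
d₁ = 17 − 12 = 5, d₂ = 17 − 10 = 7
Mode ≈ 4 + (5/(5+7)) × 4 = 4 + 1.6667 = 5.6667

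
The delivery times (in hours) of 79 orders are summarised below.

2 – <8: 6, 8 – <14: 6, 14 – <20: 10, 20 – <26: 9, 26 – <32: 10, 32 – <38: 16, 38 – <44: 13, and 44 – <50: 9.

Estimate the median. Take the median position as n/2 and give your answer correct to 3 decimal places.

31.100

Cumulative frequencies: 6, 12, 22, 31, 41, 57, 70, 79
n = 79; position = n/2 = 39.5.
This falls in the class 26 – <32: L = 26, F = 31, f = 10, h = 6.
Median ≈ 26 + ((39.5 − 31) / 10) × 6 = 31.1000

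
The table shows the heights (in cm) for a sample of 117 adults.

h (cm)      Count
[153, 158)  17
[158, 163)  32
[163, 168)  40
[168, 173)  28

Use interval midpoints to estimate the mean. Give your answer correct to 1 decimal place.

Midpoints: 155.5, 160.5, 165.5, 170.5
Σfm = 17×155.5 + 32×160.5 + 40×165.5 + 28×170.5 = 19173.5
n = Σf = 117
Mean = 19173.5 / 117 = 163.8761

163.9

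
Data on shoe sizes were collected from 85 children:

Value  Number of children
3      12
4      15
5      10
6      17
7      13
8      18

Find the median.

6

Cumulative frequencies: 12, 27, 37, 54, 67, 85
n = 85, so the median is the value in position (n+1)/2 = 43.
Position 43 falls at value 6.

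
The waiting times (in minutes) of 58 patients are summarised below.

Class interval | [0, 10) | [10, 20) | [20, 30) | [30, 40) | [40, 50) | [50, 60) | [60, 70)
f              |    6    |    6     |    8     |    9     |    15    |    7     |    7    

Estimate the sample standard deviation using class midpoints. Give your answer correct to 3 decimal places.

Midpoints: 5, 15, 25, 35, 45, 55, 65
n = 58, Σfm = 2150, mean = 37.0690
Σfm² = 98650
Σf(m − x̄)² = Σfm² − (Σfm)²/n = 98650 − 2150²/58 = 18951.7241
Sample variance = 18951.7241 / 57 = 332.4864
Standard deviation = √332.4864 = 18.2342

18.234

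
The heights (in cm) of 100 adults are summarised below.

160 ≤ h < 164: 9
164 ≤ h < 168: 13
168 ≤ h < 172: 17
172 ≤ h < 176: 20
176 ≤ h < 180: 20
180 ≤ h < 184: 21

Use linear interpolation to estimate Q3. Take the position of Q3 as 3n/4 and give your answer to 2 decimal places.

Cumulative frequencies: 9, 22, 39, 59, 79, 100
n = 100; position = 3n/4 = 75.
This falls in the class 176 ≤ h < 180: L = 176, F = 59, f = 20, h = 4.
Upper quartile ≈ 176 + ((75 − 59) / 20) × 4 = 179.2000

179.20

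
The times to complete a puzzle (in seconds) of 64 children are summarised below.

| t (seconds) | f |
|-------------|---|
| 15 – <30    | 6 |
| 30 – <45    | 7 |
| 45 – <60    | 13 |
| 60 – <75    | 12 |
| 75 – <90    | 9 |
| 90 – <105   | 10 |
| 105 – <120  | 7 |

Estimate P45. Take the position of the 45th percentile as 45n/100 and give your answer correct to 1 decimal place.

Cumulative frequencies: 6, 13, 26, 38, 47, 57, 64
n = 64; position = 45n/100 = 28.8.
This falls in the class 60 – <75: L = 60, F = 26, f = 12, h = 15.
45th percentile ≈ 60 + ((28.8 − 26) / 12) × 15 = 63.5000

63.5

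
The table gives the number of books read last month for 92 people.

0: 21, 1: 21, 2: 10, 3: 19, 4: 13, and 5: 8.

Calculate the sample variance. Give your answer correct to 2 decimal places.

Values: 0, 1, 2, 3, 4, 5
n = 92, Σfx = 190, mean = 2.0652
Σfx² = 640
Σf(x − x̄)² = Σfx² − (Σfx)²/n = 640 − 190²/92 = 247.6087
Sample variance = 247.6087 / 91 = 2.7210

2.72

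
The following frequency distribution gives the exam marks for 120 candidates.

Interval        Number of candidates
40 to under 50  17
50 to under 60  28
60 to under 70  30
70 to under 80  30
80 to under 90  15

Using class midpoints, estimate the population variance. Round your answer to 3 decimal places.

Midpoints: 45, 55, 65, 75, 85
n = 120, Σfm = 7780, mean = 64.8333
Σfm² = 523000
Σf(m − x̄)² = Σfm² − (Σfm)²/n = 523000 − 7780²/120 = 18596.6667
Population variance = 18596.6667 / 120 = 154.9722

154.972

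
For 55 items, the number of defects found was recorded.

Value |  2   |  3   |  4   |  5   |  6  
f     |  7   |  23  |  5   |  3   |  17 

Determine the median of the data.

Cumulative frequencies: 7, 30, 35, 38, 55
n = 55, so the median is the value in position (n+1)/2 = 28.
Position 28 falls at value 3.

3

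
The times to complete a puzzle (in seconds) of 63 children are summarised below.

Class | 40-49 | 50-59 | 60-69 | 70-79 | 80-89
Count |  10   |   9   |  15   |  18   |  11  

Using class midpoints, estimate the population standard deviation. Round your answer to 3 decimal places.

Midpoints: 44.5, 54.5, 64.5, 74.5, 84.5
n = 63, Σfm = 4173.5, mean = 66.2460
Σfm² = 287385.75
Σf(m − x̄)² = Σfm² − (Σfm)²/n = 287385.75 − 4173.5²/63 = 10907.9365
Population variance = 10907.9365 / 63 = 173.1418
Standard deviation = √173.1418 = 13.1583

13.158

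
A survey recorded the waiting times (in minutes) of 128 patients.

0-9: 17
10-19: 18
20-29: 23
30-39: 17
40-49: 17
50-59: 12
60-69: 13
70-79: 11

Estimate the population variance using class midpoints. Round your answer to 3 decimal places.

Midpoints: 4.5, 14.5, 24.5, 34.5, 44.5, 54.5, 64.5, 74.5
n = 128, Σfm = 4556, mean = 35.5938
Σfm² = 222612
Σf(m − x̄)² = Σfm² − (Σfm)²/n = 222612 − 4556²/128 = 60446.8750
Population variance = 60446.8750 / 128 = 472.2412

472.241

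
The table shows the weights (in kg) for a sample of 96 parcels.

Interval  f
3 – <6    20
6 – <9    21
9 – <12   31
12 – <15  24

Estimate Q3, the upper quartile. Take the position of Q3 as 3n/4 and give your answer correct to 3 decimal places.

12.000

Cumulative frequencies: 20, 41, 72, 96
n = 96; position = 3n/4 = 72.
This falls in the class 9 – <12: L = 9, F = 41, f = 31, h = 3.
Upper quartile ≈ 9 + ((72 − 41) / 31) × 3 = 12.0000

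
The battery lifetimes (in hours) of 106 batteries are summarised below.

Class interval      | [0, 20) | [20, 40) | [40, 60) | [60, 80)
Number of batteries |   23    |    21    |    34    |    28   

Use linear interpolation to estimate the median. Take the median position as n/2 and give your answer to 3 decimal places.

Cumulative frequencies: 23, 44, 78, 106
n = 106; position = n/2 = 53.
This falls in the class [40, 60): L = 40, F = 44, f = 34, h = 20.
Median ≈ 40 + ((53 − 44) / 34) × 20 = 45.2941

45.294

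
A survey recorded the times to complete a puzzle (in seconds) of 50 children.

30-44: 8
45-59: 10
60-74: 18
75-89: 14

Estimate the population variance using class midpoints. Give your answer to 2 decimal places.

Midpoints: 37, 52, 67, 82
n = 50, Σfm = 3170, mean = 63.4000
Σfm² = 212930
Σf(m − x̄)² = Σfm² − (Σfm)²/n = 212930 − 3170²/50 = 11952.0000
Population variance = 11952.0000 / 50 = 239.0400

239.04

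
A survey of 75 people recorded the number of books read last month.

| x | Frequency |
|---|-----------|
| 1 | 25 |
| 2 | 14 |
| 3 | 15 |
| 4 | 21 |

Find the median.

2

Cumulative frequencies: 25, 39, 54, 75
n = 75, so the median is the value in position (n+1)/2 = 38.
Position 38 falls at value 2.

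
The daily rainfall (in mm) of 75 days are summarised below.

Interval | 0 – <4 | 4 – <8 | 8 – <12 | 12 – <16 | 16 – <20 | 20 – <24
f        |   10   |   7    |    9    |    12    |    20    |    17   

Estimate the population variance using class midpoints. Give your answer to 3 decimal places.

45.864

Midpoints: 2, 6, 10, 14, 18, 22
n = 75, Σfm = 1054, mean = 14.0533
Σfm² = 18252
Σf(m − x̄)² = Σfm² − (Σfm)²/n = 18252 − 1054²/75 = 3439.7867
Population variance = 3439.7867 / 75 = 45.8638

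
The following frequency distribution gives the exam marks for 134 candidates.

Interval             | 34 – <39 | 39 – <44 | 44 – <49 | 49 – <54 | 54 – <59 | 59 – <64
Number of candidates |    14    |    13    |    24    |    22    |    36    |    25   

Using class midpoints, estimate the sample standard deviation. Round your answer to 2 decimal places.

7.97

Midpoints: 36.5, 41.5, 46.5, 51.5, 56.5, 61.5
n = 134, Σfm = 6871, mean = 51.2761
Σfm² = 360761.5
Σf(m − x̄)² = Σfm² − (Σfm)²/n = 360761.5 − 6871²/134 = 8443.2836
Sample variance = 8443.2836 / 133 = 63.4833
Standard deviation = √63.4833 = 7.9676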